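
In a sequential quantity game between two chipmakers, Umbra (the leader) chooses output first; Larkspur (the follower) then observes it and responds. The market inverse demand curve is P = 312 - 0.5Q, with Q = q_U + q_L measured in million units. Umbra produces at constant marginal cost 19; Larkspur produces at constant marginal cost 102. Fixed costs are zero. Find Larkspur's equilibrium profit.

The follower Larkspur best-responds to any q_U: π_L = (312 - 0.5Q)q_L - 102q_L.
Setting the follower's marginal profit to zero, 210 - (1/2)q_U - q_L = 0, i.e. q_L = (210 - (1/2)q_U).
The leader anticipates this reaction. Substituting into P = 312 - 0.5Q gives P = 207 - (1/4)q_U, so π_U = (207 - (1/4)q_U)q_U - 19q_U.
Maximising: ∂π_U/∂q_U = 188 - (1/2)q_U = 0, giving q_U = 376.
Then q_L = (210 - (1/2)·376) = 22.
Price P = 312 - (1/2)·398 = 113.
Larkspur's profit: (113 - 102)·22 = 242.

242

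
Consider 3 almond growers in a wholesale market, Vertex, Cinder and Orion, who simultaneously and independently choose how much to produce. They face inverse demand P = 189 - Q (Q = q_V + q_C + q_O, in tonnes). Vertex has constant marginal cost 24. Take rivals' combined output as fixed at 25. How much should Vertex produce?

70

With rivals' combined output fixed at 25, Vertex's profit is π_V = (189 - 25 - q_V)q_V - (24q_V) = (164 - q_V)q_V - (24q_V).
∂π_V/∂q_V = 140 - 2q_V = 0, so q_V = 70.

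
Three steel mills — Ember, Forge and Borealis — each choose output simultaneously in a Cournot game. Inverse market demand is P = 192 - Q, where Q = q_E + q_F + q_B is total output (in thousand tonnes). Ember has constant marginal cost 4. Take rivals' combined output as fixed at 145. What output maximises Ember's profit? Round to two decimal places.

21.50

With rivals' combined output fixed at 145, Ember's profit is π_E = (192 - 145 - q_E)q_E - (4q_E) = (47 - q_E)q_E - (4q_E).
∂π_E/∂q_E = 43 - 2q_E = 0, so q_E = 43/2.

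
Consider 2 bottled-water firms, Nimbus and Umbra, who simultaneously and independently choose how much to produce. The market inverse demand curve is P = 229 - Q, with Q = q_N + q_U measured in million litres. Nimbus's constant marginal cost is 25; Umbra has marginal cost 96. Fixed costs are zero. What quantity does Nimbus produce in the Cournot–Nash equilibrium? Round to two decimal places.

91.67

Nimbus's profit: π_N = (229 - Q)q_N - (25q_N). Setting ∂π_N/∂q_N = 0: 204 - 2q_N - (q_U) = 0.
Umbra's profit: π_U = (229 - Q)q_U - (96q_U). Setting ∂π_U/∂q_U = 0: 133 - 2q_U - (q_N) = 0.
Rearranging gives the reaction functions q_N = (204 - q_U)/2 and q_U = (133 - q_N)/2.
Solving the pair: q_N = 275/3, q_U = 62/3.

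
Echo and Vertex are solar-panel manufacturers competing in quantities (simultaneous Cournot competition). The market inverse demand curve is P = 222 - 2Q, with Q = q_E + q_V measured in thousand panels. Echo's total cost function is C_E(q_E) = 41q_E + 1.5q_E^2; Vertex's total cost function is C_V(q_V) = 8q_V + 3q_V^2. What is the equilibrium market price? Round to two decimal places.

Echo's profit: π_E = (222 - 2Q)q_E - (41q_E + (3/2)q_E²). Setting ∂π_E/∂q_E = 0: 181 - 7q_E - 2(q_V) = 0.
Vertex's profit: π_V = (222 - 2Q)q_V - (8q_V + 3q_V²). Setting ∂π_V/∂q_V = 0: 214 - 10q_V - 2(q_E) = 0.
Rearranging gives the reaction functions q_E = (181 - 2q_V)/7 and q_V = (214 - 2q_E)/10.
Solving the pair: q_E = 691/33, q_V = 568/33.
Total output Q = 1259/33, so price P = 222 - 2·(1259/33) = 145.6970.

145.70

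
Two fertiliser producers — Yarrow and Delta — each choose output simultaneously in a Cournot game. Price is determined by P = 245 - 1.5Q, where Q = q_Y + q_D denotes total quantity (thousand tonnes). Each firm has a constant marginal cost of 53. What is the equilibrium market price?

117

Each firm earns π_i = (245 - 1.5Q)q_i - 53q_i.
Setting ∂π_i/∂q_i = 0 with rivals' quantities fixed: 192 - 3q_i - (3/2)q_j = 0.
With identical firms every q_j equals q_i, so q_j = q_i and 192 = (9/2)q_i, giving q_i = 128/3.
Total output Q = 256/3, so price P = 245 - (3/2)·(256/3) = 117.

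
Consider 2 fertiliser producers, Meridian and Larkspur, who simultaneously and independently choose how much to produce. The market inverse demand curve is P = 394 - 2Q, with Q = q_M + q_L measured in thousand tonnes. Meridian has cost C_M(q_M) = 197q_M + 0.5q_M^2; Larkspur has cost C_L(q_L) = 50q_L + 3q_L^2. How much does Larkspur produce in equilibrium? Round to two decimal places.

Meridian's profit: π_M = (394 - 2Q)q_M - (197q_M + (1/2)q_M²). Setting ∂π_M/∂q_M = 0: 197 - 5q_M - 2(q_L) = 0.
Larkspur's first-order condition: 344 - 10q_L - 2(q_M) = 0.
So q_M = (197 - 2q_L)/5 and q_L = (344 - 2q_M)/10.
Substituting one into the other gives q_M = 641/23 and q_L = 663/23.

28.83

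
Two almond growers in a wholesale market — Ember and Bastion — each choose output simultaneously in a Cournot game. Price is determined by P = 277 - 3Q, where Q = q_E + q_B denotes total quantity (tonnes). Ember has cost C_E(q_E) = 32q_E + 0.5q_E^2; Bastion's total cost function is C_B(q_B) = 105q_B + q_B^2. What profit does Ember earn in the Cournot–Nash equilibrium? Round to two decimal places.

3303.75

Ember's profit: π_E = (277 - 3Q)q_E - (32q_E + (1/2)q_E²). Setting ∂π_E/∂q_E = 0: 245 - 7q_E - 3(q_B) = 0.
Bastion's first-order condition: 172 - 8q_B - 3(q_E) = 0.
Best responses: q_E = (245 - 3q_B)/7, q_B = (172 - 3q_E)/8.
Substituting one into the other gives q_E = 1444/47 and q_B = 469/47.
Price P = 277 - 3·(1913/47) = 154.8936.
Ember's profit: 154.8936·(1444/47) - 32·(1444/47) - (1/2)(1444/47)² = 3303.7465.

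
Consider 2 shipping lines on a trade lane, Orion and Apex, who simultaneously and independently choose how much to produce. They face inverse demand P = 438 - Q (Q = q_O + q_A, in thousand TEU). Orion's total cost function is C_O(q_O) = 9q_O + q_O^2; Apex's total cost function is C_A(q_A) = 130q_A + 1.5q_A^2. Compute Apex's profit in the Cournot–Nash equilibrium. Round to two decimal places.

Orion's profit: π_O = (438 - Q)q_O - (9q_O + q_O²). Setting ∂π_O/∂q_O = 0: 429 - 4q_O - (q_A) = 0.
Apex's first-order condition: 308 - 5q_A - (q_O) = 0.
Best responses: q_O = (429 - q_A)/4, q_A = (308 - q_O)/5.
Solving the pair: q_O = 1837/19, q_A = 803/19.
Price P = 438 - 138.9474 = 299.0526.
Apex's profit: 299.0526·(803/19) - 130·(803/19) - (3/2)(803/19)² = 4465.4363.

4465.44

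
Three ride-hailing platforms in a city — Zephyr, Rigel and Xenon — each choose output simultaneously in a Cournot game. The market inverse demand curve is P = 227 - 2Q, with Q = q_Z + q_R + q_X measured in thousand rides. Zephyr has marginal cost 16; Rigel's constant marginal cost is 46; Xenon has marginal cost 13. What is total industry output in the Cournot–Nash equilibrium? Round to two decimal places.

Zephyr's profit: π_Z = (227 - 2Q)q_Z - (16q_Z). Setting ∂π_Z/∂q_Z = 0: 211 - 4q_Z - 2(q_R + q_X) = 0.
Rigel's profit: π_R = (227 - 2Q)q_R - (46q_R). Setting ∂π_R/∂q_R = 0: 181 - 4q_R - 2(q_Z + q_X) = 0.
Xenon's first-order condition: 214 - 4q_X - 2(q_Z + q_R) = 0.
Adding the 3 first-order conditions: 606 − 8Q = 0, so Q = 303/4.
Back-substituting: q_Z = (211 − 303/2)/2 = 119/4, q_R = (181 − 303/2)/2 = 59/4, q_X = (214 − 303/2)/2 = 125/4.
Total output Q = 119/4 + 59/4 + 125/4 = 303/4.

75.75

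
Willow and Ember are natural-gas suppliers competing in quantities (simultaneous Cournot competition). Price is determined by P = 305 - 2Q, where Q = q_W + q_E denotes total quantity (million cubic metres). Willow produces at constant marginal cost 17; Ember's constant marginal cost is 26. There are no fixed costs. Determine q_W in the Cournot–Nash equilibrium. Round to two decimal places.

49.50

Willow's profit: π_W = (305 - 2Q)q_W - (17q_W). Setting ∂π_W/∂q_W = 0: 288 - 4q_W - 2(q_E) = 0.
Ember's first-order condition: 279 - 4q_E - 2(q_W) = 0.
Rearranging gives the reaction functions q_W = (288 - 2q_E)/4 and q_E = (279 - 2q_W)/4.
Substituting one into the other gives q_W = 99/2 and q_E = 45.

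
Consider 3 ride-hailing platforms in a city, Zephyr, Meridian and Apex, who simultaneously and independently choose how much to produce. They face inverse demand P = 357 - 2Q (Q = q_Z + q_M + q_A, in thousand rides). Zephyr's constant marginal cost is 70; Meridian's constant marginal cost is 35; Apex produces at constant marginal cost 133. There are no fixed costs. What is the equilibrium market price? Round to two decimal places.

148.75

Zephyr's profit: π_Z = (357 - 2Q)q_Z - (70q_Z). Setting ∂π_Z/∂q_Z = 0: 287 - 4q_Z - 2(q_M + q_A) = 0.
Meridian's first-order condition: 322 - 4q_M - 2(q_Z + q_A) = 0.
Apex's profit: π_A = (357 - 2Q)q_A - (133q_A). Setting ∂π_A/∂q_A = 0: 224 - 4q_A - 2(q_Z + q_M) = 0.
Adding the 3 first-order conditions: 833 − 8Q = 0, so Q = 833/8.
Back-substituting: q_Z = (287 − 833/4)/2 = 315/8, q_M = (322 − 833/4)/2 = 455/8, q_A = (224 − 833/4)/2 = 63/8.
Total output Q = 833/8, so price P = 357 - 2·(833/8) = 595/4.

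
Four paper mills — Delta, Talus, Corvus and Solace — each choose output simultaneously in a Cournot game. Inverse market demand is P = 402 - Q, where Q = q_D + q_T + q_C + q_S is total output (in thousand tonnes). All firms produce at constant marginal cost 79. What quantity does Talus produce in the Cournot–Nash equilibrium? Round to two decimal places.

Each firm earns π_i = (402 - Q)q_i - 79q_i.
Setting ∂π_i/∂q_i = 0 with rivals' quantities fixed: 323 - 2q_i - Σ_{j≠i} q_j = 0.
With identical firms every q_j equals q_i, so Σ_{j≠i} q_j = 3q_i and 323 = 5q_i, giving q_i = 323/5.

64.60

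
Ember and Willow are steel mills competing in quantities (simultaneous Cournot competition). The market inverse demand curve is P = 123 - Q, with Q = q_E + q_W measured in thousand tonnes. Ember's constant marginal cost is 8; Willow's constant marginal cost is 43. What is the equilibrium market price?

Ember's profit: π_E = (123 - Q)q_E - (8q_E). Setting ∂π_E/∂q_E = 0: 115 - 2q_E - (q_W) = 0.
Willow's profit: π_W = (123 - Q)q_W - (43q_W). Setting ∂π_W/∂q_W = 0: 80 - 2q_W - (q_E) = 0.
Rearranging gives the reaction functions q_E = (115 - q_W)/2 and q_W = (80 - q_E)/2.
Solving the pair: q_E = 50, q_W = 15.
Total output Q = 65, so price P = 123 - 65 = 58.

58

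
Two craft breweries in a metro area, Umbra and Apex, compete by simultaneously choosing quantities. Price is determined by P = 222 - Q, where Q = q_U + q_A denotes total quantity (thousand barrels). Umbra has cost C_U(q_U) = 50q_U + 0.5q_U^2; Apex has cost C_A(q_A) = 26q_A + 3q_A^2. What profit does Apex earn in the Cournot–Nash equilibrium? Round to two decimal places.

1308.55

Umbra's profit: π_U = (222 - Q)q_U - (50q_U + (1/2)q_U²). Setting ∂π_U/∂q_U = 0: 172 - 3q_U - (q_A) = 0.
Apex's first-order condition: 196 - 8q_A - (q_U) = 0.
Best responses: q_U = (172 - q_A)/3, q_A = (196 - q_U)/8.
Substituting one into the other gives q_U = 1180/23 and q_A = 416/23.
Price P = 222 - 1596/23 = 152.6087.
Apex's profit: 152.6087·(416/23) - 26·(416/23) - 3(416/23)² = 1308.5520.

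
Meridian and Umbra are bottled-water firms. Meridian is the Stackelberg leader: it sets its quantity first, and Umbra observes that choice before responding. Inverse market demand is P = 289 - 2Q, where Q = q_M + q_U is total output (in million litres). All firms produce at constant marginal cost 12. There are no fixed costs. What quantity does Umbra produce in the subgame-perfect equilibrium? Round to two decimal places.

Solve by backward induction. Given q_M, the follower Umbra maximises π_U = (289 - 2q_M - 2q_U)q_U - 12q_U.
Follower FOC: 277 - 2q_M - 4q_U = 0, so q_U(q_M) = (277 - 2q_M)/4.
The leader anticipates this reaction. Substituting into P = 289 - 2Q gives P = 301/2 - q_M, so π_M = (301/2 - q_M)q_M - 12q_M.
Leader FOC: 277/2 - 2q_M = 0, so q_M = 277/4.
Then q_U = (277 - 2·(277/4))/4 = 277/8.

34.63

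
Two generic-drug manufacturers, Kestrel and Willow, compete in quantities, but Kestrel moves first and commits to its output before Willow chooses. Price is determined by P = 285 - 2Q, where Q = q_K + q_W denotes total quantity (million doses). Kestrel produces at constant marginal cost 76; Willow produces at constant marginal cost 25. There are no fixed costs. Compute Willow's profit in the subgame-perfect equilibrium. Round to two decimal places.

The follower Willow best-responds to any q_K: π_W = (285 - 2Q)q_W - 25q_W.
∂π_W/∂q_W = 260 - 2q_K - 4q_W = 0 gives the reaction function q_W = (260 - 2q_K)/4.
Kestrel substitutes q_W(q_K) into its own profit: π_K = q_K(285 - 2q_K - (260 - 2q_K)/2) - 76q_K = (155 - q_K)q_K - 76q_K.
Maximising: ∂π_K/∂q_K = 79 - 2q_K = 0, giving q_K = 79/2.
Then q_W = (260 - 2·(79/2))/4 = 181/4.
Price P = 285 - 2·(339/4) = 231/2.
Willow's profit: (231/2 - 25)·(181/4) = 4095.1250.

4095.13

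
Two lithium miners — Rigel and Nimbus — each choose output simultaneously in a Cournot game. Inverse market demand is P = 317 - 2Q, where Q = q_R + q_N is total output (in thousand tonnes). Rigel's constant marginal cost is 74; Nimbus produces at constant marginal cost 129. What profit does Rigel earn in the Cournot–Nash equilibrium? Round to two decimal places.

4933.56

Rigel's profit: π_R = (317 - 2Q)q_R - (74q_R). Setting ∂π_R/∂q_R = 0: 243 - 4q_R - 2(q_N) = 0.
Nimbus's first-order condition: 188 - 4q_N - 2(q_R) = 0.
So q_R = (243 - 2q_N)/4 and q_N = (188 - 2q_R)/4.
Solving the pair: q_R = 149/3, q_N = 133/6.
Price P = 317 - 2·(431/6) = 520/3.
Rigel's profit: (520/3 - 74)·(149/3) = 4933.5556.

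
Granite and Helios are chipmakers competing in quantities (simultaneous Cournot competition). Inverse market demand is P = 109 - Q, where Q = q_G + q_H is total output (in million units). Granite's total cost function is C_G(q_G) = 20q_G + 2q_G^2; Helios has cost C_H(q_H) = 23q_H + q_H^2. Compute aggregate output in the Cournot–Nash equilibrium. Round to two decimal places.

30.30

Granite's profit: π_G = (109 - Q)q_G - (20q_G + 2q_G²). Setting ∂π_G/∂q_G = 0: 89 - 6q_G - (q_H) = 0.
Helios's first-order condition: 86 - 4q_H - (q_G) = 0.
Rearranging gives the reaction functions q_G = (89 - q_H)/6 and q_H = (86 - q_G)/4.
Solving the pair: q_G = 270/23, q_H = 427/23.
Total output Q = 270/23 + 427/23 = 697/23.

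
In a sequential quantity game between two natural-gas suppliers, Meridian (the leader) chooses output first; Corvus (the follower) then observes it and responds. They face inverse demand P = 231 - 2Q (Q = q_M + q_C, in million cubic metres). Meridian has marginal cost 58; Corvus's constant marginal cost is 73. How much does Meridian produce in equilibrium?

Solve by backward induction. Given q_M, the follower Corvus maximises π_C = (231 - 2q_M - 2q_C)q_C - 73q_C.
Follower FOC: 158 - 2q_M - 4q_C = 0, so q_C(q_M) = (158 - 2q_M)/4.
Meridian substitutes q_C(q_M) into its own profit: π_M = q_M(231 - 2q_M - (158 - 2q_M)/2) - 58q_M = (152 - q_M)q_M - 58q_M.
Leader FOC: 94 - 2q_M = 0, so q_M = 47.
Then q_C = (158 - 2·47)/4 = 16.

47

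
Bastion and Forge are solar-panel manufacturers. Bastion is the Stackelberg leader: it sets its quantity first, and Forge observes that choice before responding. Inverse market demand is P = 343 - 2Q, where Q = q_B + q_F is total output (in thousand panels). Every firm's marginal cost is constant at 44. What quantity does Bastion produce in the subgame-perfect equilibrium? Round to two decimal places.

74.75

The follower Forge best-responds to any q_B: π_F = (343 - 2Q)q_F - 44q_F.
∂π_F/∂q_F = 299 - 2q_B - 4q_F = 0 gives the reaction function q_F = (299 - 2q_B)/4.
The leader anticipates this reaction. Substituting into P = 343 - 2Q gives P = 387/2 - q_B, so π_B = (387/2 - q_B)q_B - 44q_B.
The leader's first-order condition 299/2 - 2q_B = 0 yields q_B = 299/4.
Then q_F = (299 - 2·(299/4))/4 = 299/8.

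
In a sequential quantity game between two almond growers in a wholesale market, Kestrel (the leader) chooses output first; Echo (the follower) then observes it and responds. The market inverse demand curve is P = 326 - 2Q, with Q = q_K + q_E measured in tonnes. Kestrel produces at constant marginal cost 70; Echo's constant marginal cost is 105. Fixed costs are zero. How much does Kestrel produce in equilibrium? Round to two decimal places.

Solve by backward induction. Given q_K, the follower Echo maximises π_E = (326 - 2q_K - 2q_E)q_E - 105q_E.
Setting the follower's marginal profit to zero, 221 - 2q_K - 4q_E = 0, i.e. q_E = (221 - 2q_K)/4.
The leader anticipates this reaction. Substituting into P = 326 - 2Q gives P = 431/2 - q_K, so π_K = (431/2 - q_K)q_K - 70q_K.
Leader FOC: 291/2 - 2q_K = 0, so q_K = 291/4.
Then q_E = (221 - 2·(291/4))/4 = 151/8.

72.75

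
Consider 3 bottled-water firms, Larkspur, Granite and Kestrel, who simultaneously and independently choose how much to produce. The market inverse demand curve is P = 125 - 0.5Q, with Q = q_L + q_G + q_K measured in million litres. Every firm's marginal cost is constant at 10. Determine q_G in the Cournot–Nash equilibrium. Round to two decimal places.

57.50

Each firm earns π_i = (125 - 0.5Q)q_i - 10q_i.
First-order condition (treating rivals' output as given): 115 - q_i - (1/2)·Σ_{j≠i} q_j = 0.
With identical firms every q_j equals q_i, so Σ_{j≠i} q_j = 2q_i and 115 = 2q_i, giving q_i = 115/2.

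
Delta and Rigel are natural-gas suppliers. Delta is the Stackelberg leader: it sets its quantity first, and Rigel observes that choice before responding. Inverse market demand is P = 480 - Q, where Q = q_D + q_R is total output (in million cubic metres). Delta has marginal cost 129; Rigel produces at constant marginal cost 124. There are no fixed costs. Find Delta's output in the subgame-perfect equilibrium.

173

Solve by backward induction. Given q_D, the follower Rigel maximises π_R = (480 - q_D - q_R)q_R - 124q_R.
∂π_R/∂q_R = 356 - q_D - 2q_R = 0 gives the reaction function q_R = (356 - q_D)/2.
Delta substitutes q_R(q_D) into its own profit: π_D = q_D(480 - q_D - (356 - q_D)/2) - 129q_D = (302 - (1/2)q_D)q_D - 129q_D.
Maximising: ∂π_D/∂q_D = 173 - q_D = 0, giving q_D = 173.
Then q_R = (356 - 173)/2 = 183/2.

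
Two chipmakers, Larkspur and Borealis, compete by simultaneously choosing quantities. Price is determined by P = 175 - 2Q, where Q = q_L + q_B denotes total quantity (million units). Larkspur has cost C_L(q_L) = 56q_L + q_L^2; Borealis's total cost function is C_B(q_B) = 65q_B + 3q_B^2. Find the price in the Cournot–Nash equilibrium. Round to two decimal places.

125.29

Larkspur's profit: π_L = (175 - 2Q)q_L - (56q_L + q_L²). Setting ∂π_L/∂q_L = 0: 119 - 6q_L - 2(q_B) = 0.
Borealis's profit: π_B = (175 - 2Q)q_B - (65q_B + 3q_B²). Setting ∂π_B/∂q_B = 0: 110 - 10q_B - 2(q_L) = 0.
Best responses: q_L = (119 - 2q_B)/6, q_B = (110 - 2q_L)/10.
Substituting one into the other gives q_L = 485/28 and q_B = 211/28.
Total output Q = 174/7, so price P = 175 - 2·(174/7) = 877/7.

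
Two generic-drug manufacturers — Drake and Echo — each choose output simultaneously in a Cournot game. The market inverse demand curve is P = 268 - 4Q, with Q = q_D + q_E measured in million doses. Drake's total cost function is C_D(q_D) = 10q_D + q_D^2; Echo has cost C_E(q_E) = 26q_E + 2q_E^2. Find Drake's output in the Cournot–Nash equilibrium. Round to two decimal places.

20.46

Drake's profit: π_D = (268 - 4Q)q_D - (10q_D + q_D²). Setting ∂π_D/∂q_D = 0: 258 - 10q_D - 4(q_E) = 0.
Echo's first-order condition: 242 - 12q_E - 4(q_D) = 0.
Rearranging gives the reaction functions q_D = (258 - 4q_E)/10 and q_E = (242 - 4q_D)/12.
Substituting one into the other gives q_D = 266/13 and q_E = 347/26.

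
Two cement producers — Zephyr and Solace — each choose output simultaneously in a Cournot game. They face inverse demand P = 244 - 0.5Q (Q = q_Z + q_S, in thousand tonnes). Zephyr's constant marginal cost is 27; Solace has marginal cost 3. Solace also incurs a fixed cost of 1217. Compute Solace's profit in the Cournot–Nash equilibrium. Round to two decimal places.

Zephyr's profit: π_Z = (244 - 0.5Q)q_Z - (27q_Z). Setting ∂π_Z/∂q_Z = 0: 217 - q_Z - (1/2)(q_S) = 0.
Solace's first-order condition: 241 - q_S - (1/2)(q_Z) = 0.
Rearranging gives the reaction functions q_Z = (217 - (1/2)q_S) and q_S = (241 - (1/2)q_Z).
Substituting one into the other gives q_Z = 386/3 and q_S = 530/3.
Price P = 244 - (1/2)·(916/3) = 274/3.
Solace's profit: (274/3 - 3)·(530/3) - 1217 = 14388.5556.

14388.56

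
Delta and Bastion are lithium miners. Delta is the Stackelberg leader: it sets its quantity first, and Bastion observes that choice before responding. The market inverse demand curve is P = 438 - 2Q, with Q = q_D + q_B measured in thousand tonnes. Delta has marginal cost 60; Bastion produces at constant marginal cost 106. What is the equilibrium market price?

166

Solve by backward induction. Given q_D, the follower Bastion maximises π_B = (438 - 2q_D - 2q_B)q_B - 106q_B.
∂π_B/∂q_B = 332 - 2q_D - 4q_B = 0 gives the reaction function q_B = (332 - 2q_D)/4.
Delta substitutes q_B(q_D) into its own profit: π_D = q_D(438 - 2q_D - (332 - 2q_D)/2) - 60q_D = (272 - q_D)q_D - 60q_D.
Maximising: ∂π_D/∂q_D = 212 - 2q_D = 0, giving q_D = 106.
Then q_B = (332 - 2·106)/4 = 30.
Total output Q = 136, so price P = 438 - 2·136 = 166.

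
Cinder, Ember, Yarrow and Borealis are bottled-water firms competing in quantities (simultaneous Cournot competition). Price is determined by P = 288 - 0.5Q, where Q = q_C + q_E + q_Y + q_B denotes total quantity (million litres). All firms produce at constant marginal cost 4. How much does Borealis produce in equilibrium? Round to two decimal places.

113.60

Each firm earns π_i = (288 - 0.5Q)q_i - 4q_i.
First-order condition (treating rivals' output as given): 284 - q_i - (1/2)·Σ_{j≠i} q_j = 0.
With identical firms every q_j equals q_i, so Σ_{j≠i} q_j = 3q_i and 284 = (5/2)q_i, giving q_i = 568/5.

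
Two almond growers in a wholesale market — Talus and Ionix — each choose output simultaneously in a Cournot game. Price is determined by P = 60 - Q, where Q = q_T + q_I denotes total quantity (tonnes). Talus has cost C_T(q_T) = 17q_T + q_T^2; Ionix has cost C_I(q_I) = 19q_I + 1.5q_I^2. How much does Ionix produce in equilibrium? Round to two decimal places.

6.37

Talus's profit: π_T = (60 - Q)q_T - (17q_T + q_T²). Setting ∂π_T/∂q_T = 0: 43 - 4q_T - (q_I) = 0.
Ionix's first-order condition: 41 - 5q_I - (q_T) = 0.
Rearranging gives the reaction functions q_T = (43 - q_I)/4 and q_I = (41 - q_T)/5.
Substituting one into the other gives q_T = 174/19 and q_I = 121/19.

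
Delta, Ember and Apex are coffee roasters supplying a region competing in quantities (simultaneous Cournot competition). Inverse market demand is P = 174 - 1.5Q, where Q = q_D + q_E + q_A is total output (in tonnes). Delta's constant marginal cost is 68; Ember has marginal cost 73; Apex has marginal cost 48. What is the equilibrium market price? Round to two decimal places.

Delta's profit: π_D = (174 - 1.5Q)q_D - (68q_D). Setting ∂π_D/∂q_D = 0: 106 - 3q_D - (3/2)(q_E + q_A) = 0.
Ember's profit: π_E = (174 - 1.5Q)q_E - (73q_E). Setting ∂π_E/∂q_E = 0: 101 - 3q_E - (3/2)(q_D + q_A) = 0.
Apex's profit: π_A = (174 - 1.5Q)q_A - (48q_A). Setting ∂π_A/∂q_A = 0: 126 - 3q_A - (3/2)(q_D + q_E) = 0.
Adding the 3 first-order conditions: 333 − 6Q = 0, so Q = 111/2.
Back-substituting: q_D = (106 − 333/4)/(3/2) = 91/6, q_E = (101 − 333/4)/(3/2) = 71/6, q_A = (126 − 333/4)/(3/2) = 57/2.
Total output Q = 111/2, so price P = 174 - (3/2)·(111/2) = 363/4.

90.75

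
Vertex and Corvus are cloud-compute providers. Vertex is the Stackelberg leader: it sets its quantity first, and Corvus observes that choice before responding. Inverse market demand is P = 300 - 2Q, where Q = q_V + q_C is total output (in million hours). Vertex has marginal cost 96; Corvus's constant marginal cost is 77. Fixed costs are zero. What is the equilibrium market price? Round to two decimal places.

142.25

The follower Corvus best-responds to any q_V: π_C = (300 - 2Q)q_C - 77q_C.
Setting the follower's marginal profit to zero, 223 - 2q_V - 4q_C = 0, i.e. q_C = (223 - 2q_V)/4.
The leader anticipates this reaction. Substituting into P = 300 - 2Q gives P = 377/2 - q_V, so π_V = (377/2 - q_V)q_V - 96q_V.
Leader FOC: 185/2 - 2q_V = 0, so q_V = 185/4.
Then q_C = (223 - 2·(185/4))/4 = 261/8.
Total output Q = 631/8, so price P = 300 - 2·(631/8) = 569/4.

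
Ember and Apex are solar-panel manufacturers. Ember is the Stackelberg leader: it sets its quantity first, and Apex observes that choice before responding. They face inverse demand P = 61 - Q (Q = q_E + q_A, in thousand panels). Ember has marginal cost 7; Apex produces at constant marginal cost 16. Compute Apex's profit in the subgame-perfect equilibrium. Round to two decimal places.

The follower Apex best-responds to any q_E: π_A = (61 - Q)q_A - 16q_A.
Follower FOC: 45 - q_E - 2q_A = 0, so q_A(q_E) = (45 - q_E)/2.
The leader anticipates this reaction. Substituting into P = 61 - Q gives P = 77/2 - (1/2)q_E, so π_E = (77/2 - (1/2)q_E)q_E - 7q_E.
The leader's first-order condition 63/2 - q_E = 0 yields q_E = 63/2.
Then q_A = (45 - 63/2)/2 = 27/4.
Price P = 61 - 153/4 = 91/4.
Apex's profit: (91/4 - 16)·(27/4) = 729/16.

45.56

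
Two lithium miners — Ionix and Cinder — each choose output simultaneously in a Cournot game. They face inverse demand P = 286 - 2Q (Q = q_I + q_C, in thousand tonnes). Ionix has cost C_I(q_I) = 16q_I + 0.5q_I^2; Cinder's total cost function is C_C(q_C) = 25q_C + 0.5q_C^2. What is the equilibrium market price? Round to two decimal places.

Ionix's profit: π_I = (286 - 2Q)q_I - (16q_I + (1/2)q_I²). Setting ∂π_I/∂q_I = 0: 270 - 5q_I - 2(q_C) = 0.
Cinder's first-order condition: 261 - 5q_C - 2(q_I) = 0.
So q_I = (270 - 2q_C)/5 and q_C = (261 - 2q_I)/5.
Solving the pair: q_I = 276/7, q_C = 255/7.
Total output Q = 531/7, so price P = 286 - 2·(531/7) = 940/7.

134.29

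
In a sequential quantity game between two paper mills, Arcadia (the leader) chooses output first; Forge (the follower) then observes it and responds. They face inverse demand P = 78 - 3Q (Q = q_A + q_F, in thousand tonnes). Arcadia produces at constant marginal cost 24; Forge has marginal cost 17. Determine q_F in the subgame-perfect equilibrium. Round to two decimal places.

The follower Forge best-responds to any q_A: π_F = (78 - 3Q)q_F - 17q_F.
∂π_F/∂q_F = 61 - 3q_A - 6q_F = 0 gives the reaction function q_F = (61 - 3q_A)/6.
Arcadia substitutes q_F(q_A) into its own profit: π_A = q_A(78 - 3q_A - (61 - 3q_A)/2) - 24q_A = (95/2 - (3/2)q_A)q_A - 24q_A.
Leader FOC: 47/2 - 3q_A = 0, so q_A = 47/6.
Then q_F = (61 - 3·(47/6))/6 = 25/4.

6.25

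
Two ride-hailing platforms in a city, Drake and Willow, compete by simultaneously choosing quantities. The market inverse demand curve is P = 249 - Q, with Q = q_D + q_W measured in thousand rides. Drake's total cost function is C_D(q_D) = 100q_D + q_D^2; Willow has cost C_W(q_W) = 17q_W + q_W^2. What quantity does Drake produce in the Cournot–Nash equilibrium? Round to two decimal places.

24.27

Drake's profit: π_D = (249 - Q)q_D - (100q_D + q_D²). Setting ∂π_D/∂q_D = 0: 149 - 4q_D - (q_W) = 0.
Willow's profit: π_W = (249 - Q)q_W - (17q_W + q_W²). Setting ∂π_W/∂q_W = 0: 232 - 4q_W - (q_D) = 0.
Rearranging gives the reaction functions q_D = (149 - q_W)/4 and q_W = (232 - q_D)/4.
Substituting one into the other gives q_D = 364/15 and q_W = 779/15.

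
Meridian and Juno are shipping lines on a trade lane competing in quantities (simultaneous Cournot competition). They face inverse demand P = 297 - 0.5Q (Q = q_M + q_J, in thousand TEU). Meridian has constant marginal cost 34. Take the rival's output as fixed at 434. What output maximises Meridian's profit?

46

With the rival's output fixed at 434, Meridian's profit is π_M = (297 - (1/2)·434 - (1/2)q_M)q_M - (34q_M) = (80 - (1/2)q_M)q_M - (34q_M).
∂π_M/∂q_M = 46 - q_M = 0, so q_M = 46.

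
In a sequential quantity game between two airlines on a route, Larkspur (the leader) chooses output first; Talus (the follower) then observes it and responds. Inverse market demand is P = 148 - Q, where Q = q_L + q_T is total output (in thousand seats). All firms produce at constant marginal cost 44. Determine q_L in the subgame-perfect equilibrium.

52

Solve by backward induction. Given q_L, the follower Talus maximises π_T = (148 - q_L - q_T)q_T - 44q_T.
∂π_T/∂q_T = 104 - q_L - 2q_T = 0 gives the reaction function q_T = (104 - q_L)/2.
The leader anticipates this reaction. Substituting into P = 148 - Q gives P = 96 - (1/2)q_L, so π_L = (96 - (1/2)q_L)q_L - 44q_L.
The leader's first-order condition 52 - q_L = 0 yields q_L = 52.
Then q_T = (104 - 52)/2 = 26.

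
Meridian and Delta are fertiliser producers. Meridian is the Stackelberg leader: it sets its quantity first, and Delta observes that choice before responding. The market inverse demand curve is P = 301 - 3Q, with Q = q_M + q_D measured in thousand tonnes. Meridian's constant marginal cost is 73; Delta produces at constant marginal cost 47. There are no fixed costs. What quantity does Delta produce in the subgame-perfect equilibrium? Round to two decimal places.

25.50

Solve by backward induction. Given q_M, the follower Delta maximises π_D = (301 - 3q_M - 3q_D)q_D - 47q_D.
Follower FOC: 254 - 3q_M - 6q_D = 0, so q_D(q_M) = (254 - 3q_M)/6.
Meridian substitutes q_D(q_M) into its own profit: π_M = q_M(301 - 3q_M - (254 - 3q_M)/2) - 73q_M = (174 - (3/2)q_M)q_M - 73q_M.
The leader's first-order condition 101 - 3q_M = 0 yields q_M = 101/3.
Then q_D = (254 - 3·(101/3))/6 = 51/2.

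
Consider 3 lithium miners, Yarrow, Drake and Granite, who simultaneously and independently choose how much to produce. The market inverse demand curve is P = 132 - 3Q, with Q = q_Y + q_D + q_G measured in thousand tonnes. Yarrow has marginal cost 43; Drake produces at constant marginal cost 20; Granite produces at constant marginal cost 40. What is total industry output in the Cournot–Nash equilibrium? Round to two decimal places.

24.42

Yarrow's profit: π_Y = (132 - 3Q)q_Y - (43q_Y). Setting ∂π_Y/∂q_Y = 0: 89 - 6q_Y - 3(q_D + q_G) = 0.
Drake's first-order condition: 112 - 6q_D - 3(q_Y + q_G) = 0.
Granite's profit: π_G = (132 - 3Q)q_G - (40q_G). Setting ∂π_G/∂q_G = 0: 92 - 6q_G - 3(q_Y + q_D) = 0.
Adding the 3 first-order conditions: 293 − 12Q = 0, so Q = 293/12.
Back-substituting: q_Y = (89 − 293/4)/3 = 21/4, q_D = (112 − 293/4)/3 = 155/12, q_G = (92 − 293/4)/3 = 25/4.
Total output Q = 21/4 + 155/12 + 25/4 = 293/12.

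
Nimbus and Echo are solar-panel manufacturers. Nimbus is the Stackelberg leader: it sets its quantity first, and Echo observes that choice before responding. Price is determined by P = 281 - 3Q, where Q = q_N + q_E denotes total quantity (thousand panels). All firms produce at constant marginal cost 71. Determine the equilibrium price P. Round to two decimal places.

The follower Echo best-responds to any q_N: π_E = (281 - 3Q)q_E - 71q_E.
Setting the follower's marginal profit to zero, 210 - 3q_N - 6q_E = 0, i.e. q_E = (210 - 3q_N)/6.
Nimbus substitutes q_E(q_N) into its own profit: π_N = q_N(281 - 3q_N - (210 - 3q_N)/2) - 71q_N = (176 - (3/2)q_N)q_N - 71q_N.
Maximising: ∂π_N/∂q_N = 105 - 3q_N = 0, giving q_N = 35.
Then q_E = (210 - 3·35)/6 = 35/2.
Total output Q = 105/2, so price P = 281 - 3·(105/2) = 247/2.

123.50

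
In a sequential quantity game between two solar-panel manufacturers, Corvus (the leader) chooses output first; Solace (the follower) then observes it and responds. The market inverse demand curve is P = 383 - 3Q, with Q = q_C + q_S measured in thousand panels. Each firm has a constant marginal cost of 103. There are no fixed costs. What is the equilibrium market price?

Solve by backward induction. Given q_C, the follower Solace maximises π_S = (383 - 3q_C - 3q_S)q_S - 103q_S.
Setting the follower's marginal profit to zero, 280 - 3q_C - 6q_S = 0, i.e. q_S = (280 - 3q_C)/6.
The leader anticipates this reaction. Substituting into P = 383 - 3Q gives P = 243 - (3/2)q_C, so π_C = (243 - (3/2)q_C)q_C - 103q_C.
The leader's first-order condition 140 - 3q_C = 0 yields q_C = 140/3.
Then q_S = (280 - 3·(140/3))/6 = 70/3.
Total output Q = 70, so price P = 383 - 3·70 = 173.

173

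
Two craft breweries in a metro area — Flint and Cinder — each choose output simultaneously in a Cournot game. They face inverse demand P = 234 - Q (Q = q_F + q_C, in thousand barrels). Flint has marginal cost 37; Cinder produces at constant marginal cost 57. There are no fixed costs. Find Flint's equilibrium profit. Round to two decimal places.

5232.11

Flint's profit: π_F = (234 - Q)q_F - (37q_F). Setting ∂π_F/∂q_F = 0: 197 - 2q_F - (q_C) = 0.
Cinder's first-order condition: 177 - 2q_C - (q_F) = 0.
So q_F = (197 - q_C)/2 and q_C = (177 - q_F)/2.
Solving the pair: q_F = 217/3, q_C = 157/3.
Price P = 234 - 374/3 = 328/3.
Flint's profit: (328/3 - 37)·(217/3) = 5232.1111.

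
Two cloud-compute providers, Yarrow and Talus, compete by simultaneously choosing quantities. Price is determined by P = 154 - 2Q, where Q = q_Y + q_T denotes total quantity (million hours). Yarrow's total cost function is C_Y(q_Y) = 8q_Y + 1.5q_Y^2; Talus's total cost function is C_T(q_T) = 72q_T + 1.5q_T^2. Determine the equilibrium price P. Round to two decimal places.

Yarrow's profit: π_Y = (154 - 2Q)q_Y - (8q_Y + (3/2)q_Y²). Setting ∂π_Y/∂q_Y = 0: 146 - 7q_Y - 2(q_T) = 0.
Talus's profit: π_T = (154 - 2Q)q_T - (72q_T + (3/2)q_T²). Setting ∂π_T/∂q_T = 0: 82 - 7q_T - 2(q_Y) = 0.
Best responses: q_Y = (146 - 2q_T)/7, q_T = (82 - 2q_Y)/7.
Solving the pair: q_Y = 286/15, q_T = 94/15.
Total output Q = 76/3, so price P = 154 - 2·(76/3) = 310/3.

103.33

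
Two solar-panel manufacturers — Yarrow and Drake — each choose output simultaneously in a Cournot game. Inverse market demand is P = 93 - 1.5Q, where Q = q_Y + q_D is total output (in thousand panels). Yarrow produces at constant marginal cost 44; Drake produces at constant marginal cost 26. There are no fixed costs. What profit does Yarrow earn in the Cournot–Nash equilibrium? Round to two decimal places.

71.19

Yarrow's profit: π_Y = (93 - 1.5Q)q_Y - (44q_Y). Setting ∂π_Y/∂q_Y = 0: 49 - 3q_Y - (3/2)(q_D) = 0.
Drake's profit: π_D = (93 - 1.5Q)q_D - (26q_D). Setting ∂π_D/∂q_D = 0: 67 - 3q_D - (3/2)(q_Y) = 0.
So q_Y = (49 - (3/2)q_D)/3 and q_D = (67 - (3/2)q_Y)/3.
Solving the pair: q_Y = 62/9, q_D = 170/9.
Price P = 93 - (3/2)·(232/9) = 163/3.
Yarrow's profit: (163/3 - 44)·(62/9) = 1922/27.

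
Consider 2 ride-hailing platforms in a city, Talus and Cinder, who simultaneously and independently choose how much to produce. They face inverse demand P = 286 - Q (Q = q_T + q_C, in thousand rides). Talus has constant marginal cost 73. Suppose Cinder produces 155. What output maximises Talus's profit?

With the rival's output fixed at 155, Talus's profit is π_T = (286 - 155 - q_T)q_T - (73q_T) = (131 - q_T)q_T - (73q_T).
∂π_T/∂q_T = 58 - 2q_T = 0, so q_T = 29.

29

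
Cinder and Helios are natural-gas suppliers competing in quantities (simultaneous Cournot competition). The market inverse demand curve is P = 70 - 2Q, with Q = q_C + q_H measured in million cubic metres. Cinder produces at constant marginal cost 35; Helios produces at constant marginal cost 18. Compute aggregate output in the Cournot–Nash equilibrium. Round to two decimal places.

14.50

Cinder's profit: π_C = (70 - 2Q)q_C - (35q_C). Setting ∂π_C/∂q_C = 0: 35 - 4q_C - 2(q_H) = 0.
Helios's first-order condition: 52 - 4q_H - 2(q_C) = 0.
Best responses: q_C = (35 - 2q_H)/4, q_H = (52 - 2q_C)/4.
Substituting one into the other gives q_C = 3 and q_H = 23/2.
Total output Q = 3 + 23/2 = 29/2.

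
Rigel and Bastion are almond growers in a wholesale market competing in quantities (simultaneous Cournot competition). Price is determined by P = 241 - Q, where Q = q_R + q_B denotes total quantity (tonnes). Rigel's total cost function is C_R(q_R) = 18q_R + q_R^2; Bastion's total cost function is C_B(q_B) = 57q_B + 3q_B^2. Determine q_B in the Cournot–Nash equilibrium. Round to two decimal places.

16.55

Rigel's profit: π_R = (241 - Q)q_R - (18q_R + q_R²). Setting ∂π_R/∂q_R = 0: 223 - 4q_R - (q_B) = 0.
Bastion's profit: π_B = (241 - Q)q_B - (57q_B + 3q_B²). Setting ∂π_B/∂q_B = 0: 184 - 8q_B - (q_R) = 0.
Rearranging gives the reaction functions q_R = (223 - q_B)/4 and q_B = (184 - q_R)/8.
Solving the pair: q_R = 1600/31, q_B = 513/31.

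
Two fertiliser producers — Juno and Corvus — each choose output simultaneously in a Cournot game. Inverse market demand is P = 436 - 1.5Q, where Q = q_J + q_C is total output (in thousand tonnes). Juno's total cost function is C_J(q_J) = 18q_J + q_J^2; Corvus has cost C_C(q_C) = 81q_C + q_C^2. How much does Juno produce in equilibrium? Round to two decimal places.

Juno's profit: π_J = (436 - 1.5Q)q_J - (18q_J + q_J²). Setting ∂π_J/∂q_J = 0: 418 - 5q_J - (3/2)(q_C) = 0.
Corvus's first-order condition: 355 - 5q_C - (3/2)(q_J) = 0.
Rearranging gives the reaction functions q_J = (418 - (3/2)q_C)/5 and q_C = (355 - (3/2)q_J)/5.
Solving the pair: q_J = 890/13, q_C = 656/13.

68.46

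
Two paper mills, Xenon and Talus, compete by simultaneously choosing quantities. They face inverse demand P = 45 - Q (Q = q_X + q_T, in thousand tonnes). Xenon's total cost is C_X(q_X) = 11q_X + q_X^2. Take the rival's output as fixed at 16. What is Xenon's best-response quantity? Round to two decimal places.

With the rival's output fixed at 16, Xenon's profit is π_X = (45 - 16 - q_X)q_X - (11q_X + q_X²) = (29 - q_X)q_X - (11q_X + q_X²).
∂π_X/∂q_X = 18 - 4q_X = 0, so q_X = 9/2.

4.50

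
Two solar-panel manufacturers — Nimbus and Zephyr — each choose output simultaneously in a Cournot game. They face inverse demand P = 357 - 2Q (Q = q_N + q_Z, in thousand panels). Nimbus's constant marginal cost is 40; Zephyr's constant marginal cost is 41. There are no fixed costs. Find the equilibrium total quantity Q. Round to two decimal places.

Nimbus's profit: π_N = (357 - 2Q)q_N - (40q_N). Setting ∂π_N/∂q_N = 0: 317 - 4q_N - 2(q_Z) = 0.
Zephyr's profit: π_Z = (357 - 2Q)q_Z - (41q_Z). Setting ∂π_Z/∂q_Z = 0: 316 - 4q_Z - 2(q_N) = 0.
So q_N = (317 - 2q_Z)/4 and q_Z = (316 - 2q_N)/4.
Solving the pair: q_N = 53, q_Z = 105/2.
Total output Q = 53 + 105/2 = 211/2.

105.50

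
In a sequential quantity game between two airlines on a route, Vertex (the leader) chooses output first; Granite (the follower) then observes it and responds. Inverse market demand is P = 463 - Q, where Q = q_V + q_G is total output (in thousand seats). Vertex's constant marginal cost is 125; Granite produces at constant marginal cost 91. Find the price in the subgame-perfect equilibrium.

Solve by backward induction. Given q_V, the follower Granite maximises π_G = (463 - q_V - q_G)q_G - 91q_G.
Follower FOC: 372 - q_V - 2q_G = 0, so q_G(q_V) = (372 - q_V)/2.
The leader anticipates this reaction. Substituting into P = 463 - Q gives P = 277 - (1/2)q_V, so π_V = (277 - (1/2)q_V)q_V - 125q_V.
Maximising: ∂π_V/∂q_V = 152 - q_V = 0, giving q_V = 152.
Then q_G = (372 - 152)/2 = 110.
Total output Q = 262, so price P = 463 - 262 = 201.

201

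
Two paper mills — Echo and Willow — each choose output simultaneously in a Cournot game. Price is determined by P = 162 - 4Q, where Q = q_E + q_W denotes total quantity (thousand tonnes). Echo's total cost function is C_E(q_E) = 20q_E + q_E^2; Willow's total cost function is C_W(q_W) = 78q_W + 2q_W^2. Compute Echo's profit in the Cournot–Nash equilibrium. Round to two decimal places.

Echo's profit: π_E = (162 - 4Q)q_E - (20q_E + q_E²). Setting ∂π_E/∂q_E = 0: 142 - 10q_E - 4(q_W) = 0.
Willow's profit: π_W = (162 - 4Q)q_W - (78q_W + 2q_W²). Setting ∂π_W/∂q_W = 0: 84 - 12q_W - 4(q_E) = 0.
Rearranging gives the reaction functions q_E = (142 - 4q_W)/10 and q_W = (84 - 4q_E)/12.
Solving the pair: q_E = 171/13, q_W = 34/13.
Price P = 162 - 4·(205/13) = 1286/13.
Echo's profit: (1286/13)·(171/13) - 20·(171/13) - (171/13)² = 865.1183.

865.12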